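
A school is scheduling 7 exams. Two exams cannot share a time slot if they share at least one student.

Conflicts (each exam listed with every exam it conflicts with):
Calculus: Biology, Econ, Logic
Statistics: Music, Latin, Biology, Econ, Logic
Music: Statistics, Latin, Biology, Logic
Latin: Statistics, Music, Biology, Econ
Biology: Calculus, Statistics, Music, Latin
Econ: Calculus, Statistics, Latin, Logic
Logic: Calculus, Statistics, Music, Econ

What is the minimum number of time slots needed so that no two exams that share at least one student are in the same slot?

4

Statistics, Music, Latin, Biology pairwise conflict, so at least 4 time slots are needed.
4 time slots suffice: Calculus=1, Statistics=1, Music=4, Latin=3, Biology=2, Econ=2, Logic=3. Each listed conflict is separated.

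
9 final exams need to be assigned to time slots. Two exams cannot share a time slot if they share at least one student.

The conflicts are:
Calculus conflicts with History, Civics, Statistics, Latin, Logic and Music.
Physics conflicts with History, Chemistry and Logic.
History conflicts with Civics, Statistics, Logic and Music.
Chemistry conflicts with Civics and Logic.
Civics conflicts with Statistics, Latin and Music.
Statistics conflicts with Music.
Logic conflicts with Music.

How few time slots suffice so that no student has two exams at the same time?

Calculus, History, Civics, Statistics, Music are mutually in conflict, so at least 5 time slots are needed.
5 time slots suffice: time slot 1 → {Civics, Logic}; time slot 2 → {Calculus, Physics}; time slot 3 → {History, Chemistry, Latin}; time slot 4 → {Music}; time slot 5 → {Statistics}. No two conflicting exams share a time slot.

5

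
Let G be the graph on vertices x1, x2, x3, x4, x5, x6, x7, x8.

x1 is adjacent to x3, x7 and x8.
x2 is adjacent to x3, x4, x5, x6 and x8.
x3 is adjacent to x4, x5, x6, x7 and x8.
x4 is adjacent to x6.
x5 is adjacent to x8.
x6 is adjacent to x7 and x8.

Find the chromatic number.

x2, x3, x5, x8 form a clique, so at least 4 colors are needed.
One proper 4-coloring: x1=2, x2=4, x3=1, x4=3, x5=2, x6=2, x7=3, x8=3. Every edge joins two different colors.

4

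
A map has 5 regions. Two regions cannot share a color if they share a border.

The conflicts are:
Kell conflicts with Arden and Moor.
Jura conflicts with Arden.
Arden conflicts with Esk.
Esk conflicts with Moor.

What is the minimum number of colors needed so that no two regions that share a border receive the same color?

2

Jura and Arden conflict, so at least 2 colors are needed.
One proper 2-coloring: Kell=2, Jura=2, Arden=1, Esk=2, Moor=1. No two conflicting regions share a color.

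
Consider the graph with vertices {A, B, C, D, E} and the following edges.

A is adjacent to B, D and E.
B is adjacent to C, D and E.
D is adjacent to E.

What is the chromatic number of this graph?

A, B, D, E are pairwise adjacent (a clique of size 4), so at least 4 colors are needed.
4 colors suffice: color 1 → {B}; color 2 → {C, D}; color 3 → {A}; color 4 → {E}. No two adjacent vertices share a color.

4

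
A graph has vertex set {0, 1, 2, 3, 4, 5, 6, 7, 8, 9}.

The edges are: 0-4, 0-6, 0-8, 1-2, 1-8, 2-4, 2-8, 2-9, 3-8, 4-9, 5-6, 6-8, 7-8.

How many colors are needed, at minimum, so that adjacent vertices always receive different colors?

3

2, 4, 9 form a triangle, so at least 3 colors are needed.
3 colors suffice: 0=b, 1=c, 2=b, 3=b, 4=a, 5=a, 6=c, 7=b, 8=a, 9=c. Each edge has distinct colors on its endpoints.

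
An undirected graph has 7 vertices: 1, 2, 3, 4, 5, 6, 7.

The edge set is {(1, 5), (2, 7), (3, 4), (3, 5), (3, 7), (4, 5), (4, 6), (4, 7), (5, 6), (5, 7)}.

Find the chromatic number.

4

3, 4, 5, 7 are mutually adjacent (a clique of size 4), so at least 4 colors are needed.
4 colors suffice: color red → {2, 5}; color blue → {1, 4}; color green → {6, 7}; color yellow → {3}. No two adjacent vertices share a color.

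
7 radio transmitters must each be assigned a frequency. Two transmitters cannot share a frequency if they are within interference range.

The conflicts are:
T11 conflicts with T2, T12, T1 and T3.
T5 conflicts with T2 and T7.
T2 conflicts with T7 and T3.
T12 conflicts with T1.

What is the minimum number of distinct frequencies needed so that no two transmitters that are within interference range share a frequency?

3

T11, T12, T1 all conflict with each other, so at least 3 frequencies are needed.
3 frequencies suffice: frequency 1 → {T11, T5}; frequency 2 → {T2, T1}; frequency 3 → {T12, T7, T3}. No two conflicting transmitters share a frequency.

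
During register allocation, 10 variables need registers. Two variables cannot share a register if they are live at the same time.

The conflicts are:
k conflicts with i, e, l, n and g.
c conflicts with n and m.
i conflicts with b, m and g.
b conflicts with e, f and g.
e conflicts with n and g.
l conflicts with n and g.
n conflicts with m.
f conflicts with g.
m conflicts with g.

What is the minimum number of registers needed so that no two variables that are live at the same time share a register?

3

c, n, m are mutually in conflict, so at least 3 registers are needed.
Using 3 registers: k=2, c=3, i=3, b=2, e=3, l=3, n=1, f=3, m=2, g=1. Every pair that conflicts lands in different registers.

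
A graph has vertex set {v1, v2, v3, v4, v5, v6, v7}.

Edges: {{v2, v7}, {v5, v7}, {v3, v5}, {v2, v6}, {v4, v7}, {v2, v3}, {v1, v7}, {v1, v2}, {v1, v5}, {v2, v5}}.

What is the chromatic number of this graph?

4

v1, v2, v5, v7 are pairwise adjacent (a clique of size 4), so at least 4 colors are needed.
A valid assignment using 4 colors: v1=4, v2=1, v3=2, v4=1, v5=3, v6=2, v7=2. Each edge has distinct colors on its endpoints.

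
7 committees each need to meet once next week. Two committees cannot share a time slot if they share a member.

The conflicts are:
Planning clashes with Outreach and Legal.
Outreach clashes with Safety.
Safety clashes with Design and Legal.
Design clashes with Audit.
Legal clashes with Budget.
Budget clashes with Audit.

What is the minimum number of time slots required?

The cycle Audit-Design-Safety-Legal-Budget-Audit has odd length 5, so it cannot be 2-colored; at least 3 time slots are needed.
A valid assignment using 3 time slots: Planning=1, Outreach=2, Safety=1, Design=2, Legal=2, Budget=1, Audit=3. Each listed conflict is separated.

3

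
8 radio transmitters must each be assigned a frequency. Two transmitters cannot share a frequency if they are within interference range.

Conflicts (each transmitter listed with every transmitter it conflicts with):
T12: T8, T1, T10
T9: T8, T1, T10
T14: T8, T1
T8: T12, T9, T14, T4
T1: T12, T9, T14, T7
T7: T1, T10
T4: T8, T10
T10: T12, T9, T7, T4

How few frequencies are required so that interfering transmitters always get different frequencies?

T9 and T10 conflict, so at least 2 frequencies are needed.
A valid assignment using 2 frequencies: T12=2, T9=2, T14=2, T8=1, T1=1, T7=2, T4=2, T10=1. Each listed conflict is separated.

2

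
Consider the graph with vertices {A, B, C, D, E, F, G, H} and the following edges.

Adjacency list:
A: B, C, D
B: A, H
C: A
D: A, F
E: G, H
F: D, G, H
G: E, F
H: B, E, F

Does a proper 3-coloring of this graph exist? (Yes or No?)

The chromatic number is 3. The cycle H-B-A-D-F-H has odd length 5, so it cannot be 2-colored; at least 3 colors are needed.
3 colors suffice: color 1 → {A, G, H}; color 2 → {B, C, E, F}; color 3 → {D}.
That is already a proper 3-coloring.

Yes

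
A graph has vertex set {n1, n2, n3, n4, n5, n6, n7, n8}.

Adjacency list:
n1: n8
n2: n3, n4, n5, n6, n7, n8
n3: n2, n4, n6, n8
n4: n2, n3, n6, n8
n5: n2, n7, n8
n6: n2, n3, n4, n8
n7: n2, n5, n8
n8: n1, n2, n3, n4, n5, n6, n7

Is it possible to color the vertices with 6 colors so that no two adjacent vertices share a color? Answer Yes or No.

Yes

The chromatic number is 5. n2, n3, n4, n6, n8 form a clique, so at least 5 colors are needed.
One proper 5-coloring: n1=2, n2=2, n3=3, n4=4, n5=3, n6=5, n7=4, n8=1.
Since 6 ≥ 5, a proper 6-coloring certainly exists.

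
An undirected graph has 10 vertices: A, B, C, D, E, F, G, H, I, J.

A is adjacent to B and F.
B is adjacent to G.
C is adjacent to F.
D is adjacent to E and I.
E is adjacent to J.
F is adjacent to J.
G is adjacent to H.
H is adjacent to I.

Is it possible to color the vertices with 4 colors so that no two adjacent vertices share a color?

The chromatic number is 3. The cycle H-I-D-E-J-F-A-B-G-H has odd length 9, so it cannot be 2-colored; at least 3 colors are needed.
3 colors suffice: color red → {B, D, F, H}; color blue → {A, C, G, I, J}; color green → {E}.
Since 4 ≥ 3, a proper 4-coloring certainly exists.

Yes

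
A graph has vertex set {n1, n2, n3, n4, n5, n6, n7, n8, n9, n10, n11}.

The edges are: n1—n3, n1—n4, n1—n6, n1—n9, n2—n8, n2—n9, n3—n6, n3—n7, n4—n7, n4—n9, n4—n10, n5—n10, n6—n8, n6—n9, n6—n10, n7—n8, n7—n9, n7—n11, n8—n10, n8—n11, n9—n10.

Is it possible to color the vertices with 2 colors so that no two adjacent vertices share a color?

n4, n7, n9 are pairwise adjacent, so at least 3 colors are needed.
So 2 colors are not enough.

No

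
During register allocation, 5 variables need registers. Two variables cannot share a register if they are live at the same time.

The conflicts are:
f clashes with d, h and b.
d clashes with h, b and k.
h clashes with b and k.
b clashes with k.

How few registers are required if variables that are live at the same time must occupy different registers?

4

f, d, h, b are mutually in conflict, so at least 4 registers are needed.
4 registers suffice: f=4, d=2, h=3, b=1, k=4. Each listed conflict is separated.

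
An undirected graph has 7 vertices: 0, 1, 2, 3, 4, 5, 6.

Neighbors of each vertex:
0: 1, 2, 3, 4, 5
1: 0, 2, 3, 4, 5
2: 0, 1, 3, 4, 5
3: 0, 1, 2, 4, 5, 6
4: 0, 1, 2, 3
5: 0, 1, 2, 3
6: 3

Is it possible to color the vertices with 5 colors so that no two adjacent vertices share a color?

Yes

The chromatic number is 5. 0, 1, 2, 3, 4 form a clique, so at least 5 colors are needed.
5 colors suffice: color red → {3}; color blue → {2, 6}; color green → {1}; color yellow → {0}; color purple → {4, 5}.
That is already a proper 5-coloring.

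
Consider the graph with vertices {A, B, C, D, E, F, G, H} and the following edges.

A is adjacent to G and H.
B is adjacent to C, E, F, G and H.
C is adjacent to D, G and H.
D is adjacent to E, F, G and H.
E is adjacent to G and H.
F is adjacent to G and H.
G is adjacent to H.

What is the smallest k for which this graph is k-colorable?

B, E, G, H form a clique, so at least 4 colors are needed.
A valid assignment using 4 colors: A=3, B=3, C=4, D=3, E=4, F=4, G=1, H=2. Every edge joins two different colors.

4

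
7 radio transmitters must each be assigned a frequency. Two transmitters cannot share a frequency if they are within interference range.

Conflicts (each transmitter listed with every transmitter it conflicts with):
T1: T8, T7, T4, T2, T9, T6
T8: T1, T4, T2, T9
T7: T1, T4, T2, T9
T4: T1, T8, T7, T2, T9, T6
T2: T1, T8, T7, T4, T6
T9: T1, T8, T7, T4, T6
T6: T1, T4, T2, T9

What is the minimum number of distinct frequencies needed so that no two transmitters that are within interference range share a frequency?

4

T1, T7, T4, T2 pairwise conflict, so at least 4 frequencies are needed.
4 frequencies suffice: frequency 1 → {T1}; frequency 2 → {T4}; frequency 3 → {T2, T9}; frequency 4 → {T8, T7, T6}. Every pair that conflicts lands in different frequencies.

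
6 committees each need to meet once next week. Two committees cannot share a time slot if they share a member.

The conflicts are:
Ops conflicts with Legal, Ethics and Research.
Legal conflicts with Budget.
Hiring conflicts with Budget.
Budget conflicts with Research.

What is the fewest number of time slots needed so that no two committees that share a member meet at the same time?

2

Budget and Research conflict, so at least 2 time slots are needed.
A valid assignment using 2 time slots: Ops=1, Legal=2, Hiring=2, Budget=1, Ethics=2, Research=2. No two conflicting committees share a time slot.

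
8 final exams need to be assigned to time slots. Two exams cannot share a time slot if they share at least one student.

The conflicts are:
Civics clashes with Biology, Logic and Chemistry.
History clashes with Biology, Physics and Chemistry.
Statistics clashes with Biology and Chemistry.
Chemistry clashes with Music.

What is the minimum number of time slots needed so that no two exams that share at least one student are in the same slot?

2

Civics and Logic conflict, so at least 2 time slots are needed.
2 time slots suffice: time slot 1 → {Biology, Logic, Physics, Chemistry}; time slot 2 → {Civics, History, Statistics, Music}. Every pair that conflicts lands in different time slots.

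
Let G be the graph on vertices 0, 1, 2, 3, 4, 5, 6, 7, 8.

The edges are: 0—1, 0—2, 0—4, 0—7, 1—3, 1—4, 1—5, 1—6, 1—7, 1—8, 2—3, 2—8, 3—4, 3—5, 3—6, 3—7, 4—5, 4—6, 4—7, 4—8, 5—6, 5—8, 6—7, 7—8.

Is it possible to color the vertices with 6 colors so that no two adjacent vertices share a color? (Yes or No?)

The chromatic number is 5. 1, 3, 4, 6, 7 form a clique, so at least 5 colors are needed.
One proper 5-coloring: 0=green, 1=blue, 2=red, 3=green, 4=red, 5=yellow, 6=purple, 7=yellow, 8=green.
Since 6 ≥ 5, a proper 6-coloring certainly exists.

Yes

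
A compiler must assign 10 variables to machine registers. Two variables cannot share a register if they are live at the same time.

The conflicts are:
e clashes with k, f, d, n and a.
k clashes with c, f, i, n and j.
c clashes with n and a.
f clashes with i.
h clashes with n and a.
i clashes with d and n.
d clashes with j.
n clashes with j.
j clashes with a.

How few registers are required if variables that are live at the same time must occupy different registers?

k, c, n all conflict with each other, so at least 3 registers are needed.
Using 3 registers: e=3, k=2, c=3, f=1, h=2, i=3, d=1, n=1, j=3, a=1. Every pair that conflicts lands in different registers.

3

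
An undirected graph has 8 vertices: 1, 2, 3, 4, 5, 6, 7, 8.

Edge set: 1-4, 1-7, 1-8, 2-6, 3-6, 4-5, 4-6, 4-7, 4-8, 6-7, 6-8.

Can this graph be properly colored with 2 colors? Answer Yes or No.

No

4, 6, 7 are mutually adjacent, so at least 3 colors are needed.
So 2 colors are not enough.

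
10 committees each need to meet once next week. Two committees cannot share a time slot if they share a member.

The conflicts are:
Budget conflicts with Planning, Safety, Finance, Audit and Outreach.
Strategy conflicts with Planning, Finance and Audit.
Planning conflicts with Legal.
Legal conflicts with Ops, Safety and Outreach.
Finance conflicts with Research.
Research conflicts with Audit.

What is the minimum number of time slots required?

Budget and Planning conflict, so at least 2 time slots are needed.
2 time slots suffice: Budget=1, Strategy=1, Planning=2, Legal=1, Ops=2, Safety=2, Finance=2, Research=1, Audit=2, Outreach=2. No two conflicting committees share a time slot.

2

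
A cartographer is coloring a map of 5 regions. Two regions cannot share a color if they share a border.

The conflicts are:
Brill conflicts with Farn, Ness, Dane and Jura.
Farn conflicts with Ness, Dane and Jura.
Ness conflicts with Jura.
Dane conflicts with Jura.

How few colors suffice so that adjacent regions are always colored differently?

4

Brill, Farn, Ness, Jura are mutually in conflict, so at least 4 colors are needed.
4 colors suffice: Brill=3, Farn=2, Ness=4, Dane=4, Jura=1. Each listed conflict is separated.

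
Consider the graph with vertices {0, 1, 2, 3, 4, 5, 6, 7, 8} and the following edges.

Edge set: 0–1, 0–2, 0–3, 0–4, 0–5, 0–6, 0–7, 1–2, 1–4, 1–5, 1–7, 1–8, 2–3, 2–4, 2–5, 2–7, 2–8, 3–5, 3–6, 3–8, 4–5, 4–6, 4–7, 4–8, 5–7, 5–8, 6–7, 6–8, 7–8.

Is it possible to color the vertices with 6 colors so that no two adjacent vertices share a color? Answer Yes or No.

Yes

The chromatic number is 6. 0, 1, 2, 4, 5, 7 form a clique, so at least 6 colors are needed.
6 colors suffice: 0=yellow, 1=orange, 2=blue, 3=red, 4=red, 5=green, 6=blue, 7=purple, 8=yellow.
That is already a proper 6-coloring.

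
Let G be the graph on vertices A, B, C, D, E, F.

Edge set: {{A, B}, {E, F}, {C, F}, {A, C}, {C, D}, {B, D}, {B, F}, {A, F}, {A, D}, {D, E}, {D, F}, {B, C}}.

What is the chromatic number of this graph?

5

A, B, C, D, F are pairwise adjacent (a clique of size 5), so at least 5 colors are needed.
5 colors suffice: color 1 → {D}; color 2 → {F}; color 3 → {C, E}; color 4 → {A}; color 5 → {B}. No two adjacent vertices share a color.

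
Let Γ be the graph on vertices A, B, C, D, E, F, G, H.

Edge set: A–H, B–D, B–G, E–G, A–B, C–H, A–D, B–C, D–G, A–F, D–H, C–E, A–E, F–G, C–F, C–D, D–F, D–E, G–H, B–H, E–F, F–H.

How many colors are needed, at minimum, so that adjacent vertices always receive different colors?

4

D, F, G, H are pairwise adjacent (a clique of size 4), so at least 4 colors are needed.
A valid assignment using 4 colors: A=4, B=3, C=4, D=1, E=2, F=3, G=4, H=2. Each edge has distinct colors on its endpoints.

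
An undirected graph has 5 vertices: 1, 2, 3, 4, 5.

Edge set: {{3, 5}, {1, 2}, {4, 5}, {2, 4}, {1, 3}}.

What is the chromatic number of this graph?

3

The cycle 1-3-5-4-2-1 has odd length 5, so it cannot be 2-colored; at least 3 colors are needed.
3 colors suffice: color red → {2, 5}; color blue → {3, 4}; color green → {1}. Every edge joins two different colors.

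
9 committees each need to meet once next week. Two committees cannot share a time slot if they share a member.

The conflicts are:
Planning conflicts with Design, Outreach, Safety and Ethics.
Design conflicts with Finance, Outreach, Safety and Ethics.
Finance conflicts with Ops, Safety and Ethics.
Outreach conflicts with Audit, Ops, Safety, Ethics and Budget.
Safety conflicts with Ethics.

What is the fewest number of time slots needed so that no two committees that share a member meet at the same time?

5

Planning, Design, Outreach, Safety, Ethics all conflict with each other, so at least 5 time slots are needed.
5 time slots suffice: time slot 1 → {Finance, Outreach}; time slot 2 → {Design, Audit, Ops, Budget}; time slot 3 → {Safety}; time slot 4 → {Ethics}; time slot 5 → {Planning}. Every pair that conflicts lands in different time slots.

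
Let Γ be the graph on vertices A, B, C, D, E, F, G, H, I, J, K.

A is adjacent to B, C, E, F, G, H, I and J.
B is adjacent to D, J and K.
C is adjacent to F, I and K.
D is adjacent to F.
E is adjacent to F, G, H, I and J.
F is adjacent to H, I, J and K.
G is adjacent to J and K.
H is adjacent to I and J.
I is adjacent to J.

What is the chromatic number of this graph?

6

A, E, F, H, I, J form a clique, so at least 6 colors are needed.
One proper 6-coloring: A=1, B=2, C=3, D=1, E=5, F=2, G=2, H=6, I=4, J=3, K=1. No two adjacent vertices share a color.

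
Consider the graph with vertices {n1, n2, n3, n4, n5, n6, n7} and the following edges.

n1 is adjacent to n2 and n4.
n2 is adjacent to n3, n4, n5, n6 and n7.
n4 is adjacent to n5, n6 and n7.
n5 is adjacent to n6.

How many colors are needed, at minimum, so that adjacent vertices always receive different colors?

n2, n4, n5, n6 are mutually adjacent (a clique of size 4), so at least 4 colors are needed.
A valid assignment using 4 colors: n1=3, n2=1, n3=2, n4=2, n5=3, n6=4, n7=3. Every edge joins two different colors.

4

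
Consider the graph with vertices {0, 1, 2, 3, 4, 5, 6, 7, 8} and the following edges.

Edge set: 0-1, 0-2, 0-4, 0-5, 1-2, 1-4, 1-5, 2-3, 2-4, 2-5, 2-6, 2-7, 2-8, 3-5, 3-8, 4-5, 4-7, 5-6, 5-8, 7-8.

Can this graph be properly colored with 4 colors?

No

0, 1, 2, 4, 5 are pairwise adjacent (a clique of size 5), so at least 5 colors are needed.
So 4 colors are not enough.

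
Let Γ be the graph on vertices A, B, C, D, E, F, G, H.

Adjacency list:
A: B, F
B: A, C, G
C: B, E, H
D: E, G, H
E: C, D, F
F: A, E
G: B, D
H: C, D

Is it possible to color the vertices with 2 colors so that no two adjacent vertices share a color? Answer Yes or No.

The cycle E-F-A-B-C-E has odd length 5, so it cannot be 2-colored; at least 3 colors are needed.
So 2 colors are not enough.

No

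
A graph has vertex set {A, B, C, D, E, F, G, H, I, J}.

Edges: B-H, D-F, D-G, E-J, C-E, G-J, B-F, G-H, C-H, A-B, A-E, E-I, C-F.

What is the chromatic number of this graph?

3

The cycle F-D-G-H-C-F has odd length 5, so it cannot be 2-colored; at least 3 colors are needed.
One proper 3-coloring: A=2, B=1, C=3, D=3, E=1, F=2, G=1, H=2, I=2, J=2. Each edge has distinct colors on its endpoints.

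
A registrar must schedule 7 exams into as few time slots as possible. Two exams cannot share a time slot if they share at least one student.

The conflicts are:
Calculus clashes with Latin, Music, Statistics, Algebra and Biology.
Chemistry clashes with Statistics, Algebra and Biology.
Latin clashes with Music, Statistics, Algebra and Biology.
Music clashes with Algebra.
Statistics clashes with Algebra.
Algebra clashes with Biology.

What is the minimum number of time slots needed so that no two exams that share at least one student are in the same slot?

Calculus, Latin, Statistics, Algebra are mutually in conflict, so at least 4 time slots are needed.
4 time slots suffice: time slot 1 → {Algebra}; time slot 2 → {Calculus, Chemistry}; time slot 3 → {Latin}; time slot 4 → {Music, Statistics, Biology}. No two conflicting exams share a time slot.

4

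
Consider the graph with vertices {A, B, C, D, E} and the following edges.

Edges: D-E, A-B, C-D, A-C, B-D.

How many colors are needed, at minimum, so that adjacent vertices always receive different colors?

D and E are adjacent, so at least 2 colors are needed.
2 colors suffice: color red → {A, D}; color blue → {B, C, E}. Every edge joins two different colors.

2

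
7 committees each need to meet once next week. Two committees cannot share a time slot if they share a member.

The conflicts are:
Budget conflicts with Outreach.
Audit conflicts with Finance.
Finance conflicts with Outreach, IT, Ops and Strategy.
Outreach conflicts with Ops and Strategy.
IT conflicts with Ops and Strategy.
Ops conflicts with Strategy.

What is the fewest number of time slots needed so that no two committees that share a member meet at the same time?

Finance, IT, Ops, Strategy all conflict with each other, so at least 4 time slots are needed.
Using 4 time slots: Budget=1, Audit=2, Finance=1, Outreach=2, IT=2, Ops=4, Strategy=3. Each listed conflict is separated.

4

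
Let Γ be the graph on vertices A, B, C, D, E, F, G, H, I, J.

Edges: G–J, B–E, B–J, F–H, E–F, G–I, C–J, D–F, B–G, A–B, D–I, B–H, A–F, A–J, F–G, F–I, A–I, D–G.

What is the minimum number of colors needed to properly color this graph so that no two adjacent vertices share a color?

4

D, F, G, I form a clique, so at least 4 colors are needed.
4 colors suffice: color 1 → {B, C, F}; color 2 → {A, E, G, H}; color 3 → {I, J}; color 4 → {D}. Each edge has distinct colors on its endpoints.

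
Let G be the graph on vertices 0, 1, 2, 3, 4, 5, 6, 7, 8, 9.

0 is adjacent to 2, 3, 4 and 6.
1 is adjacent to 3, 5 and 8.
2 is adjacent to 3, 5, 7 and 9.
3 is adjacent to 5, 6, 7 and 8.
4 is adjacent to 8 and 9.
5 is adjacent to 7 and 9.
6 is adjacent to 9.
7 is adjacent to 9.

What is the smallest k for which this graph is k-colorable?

2, 3, 5, 7 form a clique, so at least 4 colors are needed.
One proper 4-coloring: 0=green, 1=blue, 2=blue, 3=red, 4=blue, 5=green, 6=blue, 7=yellow, 8=green, 9=red. Each edge has distinct colors on its endpoints.

4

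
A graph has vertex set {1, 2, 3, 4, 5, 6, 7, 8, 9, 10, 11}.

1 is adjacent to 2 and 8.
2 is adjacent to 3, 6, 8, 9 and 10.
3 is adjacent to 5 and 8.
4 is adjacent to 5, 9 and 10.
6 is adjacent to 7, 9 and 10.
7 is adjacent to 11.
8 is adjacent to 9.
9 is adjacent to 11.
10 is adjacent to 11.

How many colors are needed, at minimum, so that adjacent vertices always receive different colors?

3

2, 6, 10 are pairwise adjacent, so at least 3 colors are needed.
One proper 3-coloring: 1=b, 2=a, 3=b, 4=a, 5=c, 6=c, 7=b, 8=c, 9=b, 10=b, 11=a. Each edge has distinct colors on its endpoints.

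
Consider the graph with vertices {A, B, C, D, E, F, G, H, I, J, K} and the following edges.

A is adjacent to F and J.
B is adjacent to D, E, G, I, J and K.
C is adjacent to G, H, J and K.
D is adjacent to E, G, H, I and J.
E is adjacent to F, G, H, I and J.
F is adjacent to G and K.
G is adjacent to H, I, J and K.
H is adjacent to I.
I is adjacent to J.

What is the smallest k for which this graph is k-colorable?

B, D, E, G, I, J are mutually adjacent (a clique of size 6), so at least 6 colors are needed.
6 colors suffice: A=1, B=4, C=3, D=6, E=3, F=2, G=1, H=2, I=5, J=2, K=5. Every edge joins two different colors.

6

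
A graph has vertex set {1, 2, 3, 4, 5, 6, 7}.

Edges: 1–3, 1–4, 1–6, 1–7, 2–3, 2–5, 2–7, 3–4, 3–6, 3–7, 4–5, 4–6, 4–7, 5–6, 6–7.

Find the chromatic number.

1, 3, 4, 6, 7 are pairwise adjacent (a clique of size 5), so at least 5 colors are needed.
5 colors suffice: color red → {2, 6}; color blue → {5, 7}; color green → {3}; color yellow → {4}; color purple → {1}. Each edge has distinct colors on its endpoints.

5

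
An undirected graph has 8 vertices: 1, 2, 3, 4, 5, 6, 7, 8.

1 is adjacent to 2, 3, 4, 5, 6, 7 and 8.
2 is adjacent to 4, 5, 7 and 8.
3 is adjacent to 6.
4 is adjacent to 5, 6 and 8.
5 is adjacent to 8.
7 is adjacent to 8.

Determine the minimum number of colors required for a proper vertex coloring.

5

1, 2, 4, 5, 8 are mutually adjacent (a clique of size 5), so at least 5 colors are needed.
5 colors suffice: color a → {1}; color b → {2, 6}; color c → {3, 8}; color d → {4, 7}; color e → {5}. No two adjacent vertices share a color.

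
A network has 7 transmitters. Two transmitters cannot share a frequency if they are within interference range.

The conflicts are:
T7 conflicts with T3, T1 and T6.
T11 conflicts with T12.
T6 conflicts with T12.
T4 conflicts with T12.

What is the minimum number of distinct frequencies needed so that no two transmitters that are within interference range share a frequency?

T11 and T12 conflict, so at least 2 frequencies are needed.
2 frequencies suffice: frequency 1 → {T7, T12}; frequency 2 → {T3, T11, T1, T6, T4}. Every pair that conflicts lands in different frequencies.

2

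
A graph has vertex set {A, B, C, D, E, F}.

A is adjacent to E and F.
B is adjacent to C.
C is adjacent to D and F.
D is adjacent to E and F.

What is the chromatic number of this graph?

3

C, D, F are pairwise adjacent, so at least 3 colors are needed.
3 colors suffice: color 1 → {C, E}; color 2 → {A, B, D}; color 3 → {F}. No two adjacent vertices share a color.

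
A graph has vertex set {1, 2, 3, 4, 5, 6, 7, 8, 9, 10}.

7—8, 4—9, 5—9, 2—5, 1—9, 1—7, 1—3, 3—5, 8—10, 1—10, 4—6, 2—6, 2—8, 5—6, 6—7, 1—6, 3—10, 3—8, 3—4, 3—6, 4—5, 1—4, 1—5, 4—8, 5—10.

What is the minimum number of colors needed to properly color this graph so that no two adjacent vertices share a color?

1, 3, 4, 5, 6 are pairwise adjacent (a clique of size 5), so at least 5 colors are needed.
5 colors suffice: color a → {1, 8}; color b → {5, 7}; color c → {2, 3, 9}; color d → {6, 10}; color e → {4}. Each edge has distinct colors on its endpoints.

5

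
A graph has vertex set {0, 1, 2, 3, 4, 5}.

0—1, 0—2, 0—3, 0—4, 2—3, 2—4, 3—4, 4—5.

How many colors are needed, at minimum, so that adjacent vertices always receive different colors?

0, 2, 3, 4 are mutually adjacent (a clique of size 4), so at least 4 colors are needed.
A valid assignment using 4 colors: 0=b, 1=a, 2=d, 3=c, 4=a, 5=b. No two adjacent vertices share a color.

4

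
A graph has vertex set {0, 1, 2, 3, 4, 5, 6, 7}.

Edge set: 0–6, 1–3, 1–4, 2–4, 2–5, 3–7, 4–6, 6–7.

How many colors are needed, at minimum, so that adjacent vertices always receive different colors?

3

The cycle 7-3-1-4-6-7 has odd length 5, so it cannot be 2-colored; at least 3 colors are needed.
One proper 3-coloring: 0=b, 1=a, 2=a, 3=c, 4=b, 5=b, 6=a, 7=b. No two adjacent vertices share a color.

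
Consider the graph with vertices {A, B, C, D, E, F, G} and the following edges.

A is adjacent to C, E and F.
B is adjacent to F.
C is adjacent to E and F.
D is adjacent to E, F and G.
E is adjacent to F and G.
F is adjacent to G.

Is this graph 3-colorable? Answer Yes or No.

No

D, E, F, G are mutually adjacent (a clique of size 4), so at least 4 colors are needed.
So 3 colors are not enough.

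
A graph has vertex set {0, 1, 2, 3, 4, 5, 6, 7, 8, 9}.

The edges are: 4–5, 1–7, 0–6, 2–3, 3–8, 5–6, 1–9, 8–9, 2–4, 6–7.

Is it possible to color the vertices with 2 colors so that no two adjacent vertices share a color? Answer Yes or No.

No

The cycle 9-1-7-6-5-4-2-3-8-9 has odd length 9, so it cannot be 2-colored; at least 3 colors are needed.
So 2 colors are not enough.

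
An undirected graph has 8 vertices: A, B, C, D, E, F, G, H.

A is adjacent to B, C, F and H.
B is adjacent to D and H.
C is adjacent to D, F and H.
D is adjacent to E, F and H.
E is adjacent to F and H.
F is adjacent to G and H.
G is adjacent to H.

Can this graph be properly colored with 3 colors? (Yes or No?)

No

A, C, F, H are pairwise adjacent (a clique of size 4), so at least 4 colors are needed.
So 3 colors are not enough.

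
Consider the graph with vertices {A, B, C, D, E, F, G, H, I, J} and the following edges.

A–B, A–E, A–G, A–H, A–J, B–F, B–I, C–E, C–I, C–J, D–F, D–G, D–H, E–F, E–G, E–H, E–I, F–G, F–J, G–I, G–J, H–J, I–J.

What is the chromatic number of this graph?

3

A, H, J form a triangle, so at least 3 colors are needed.
One proper 3-coloring: A=3, B=1, C=1, D=2, E=2, F=3, G=1, H=1, I=3, J=2. No two adjacent vertices share a color.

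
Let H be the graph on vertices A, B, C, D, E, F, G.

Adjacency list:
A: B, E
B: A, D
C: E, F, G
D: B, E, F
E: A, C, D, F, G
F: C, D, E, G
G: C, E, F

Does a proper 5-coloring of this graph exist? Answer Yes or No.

The chromatic number is 4. C, E, F, G form a clique, so at least 4 colors are needed.
4 colors suffice: color red → {B, E}; color blue → {A, F}; color green → {D, G}; color yellow → {C}.
Since 5 ≥ 4, a proper 5-coloring certainly exists.

Yes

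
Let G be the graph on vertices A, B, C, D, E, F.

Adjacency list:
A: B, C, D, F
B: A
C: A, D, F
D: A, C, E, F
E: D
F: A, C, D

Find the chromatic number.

A, C, D, F form a clique, so at least 4 colors are needed.
4 colors suffice: color 1 → {B, D}; color 2 → {A, E}; color 3 → {C}; color 4 → {F}. No two adjacent vertices share a color.

4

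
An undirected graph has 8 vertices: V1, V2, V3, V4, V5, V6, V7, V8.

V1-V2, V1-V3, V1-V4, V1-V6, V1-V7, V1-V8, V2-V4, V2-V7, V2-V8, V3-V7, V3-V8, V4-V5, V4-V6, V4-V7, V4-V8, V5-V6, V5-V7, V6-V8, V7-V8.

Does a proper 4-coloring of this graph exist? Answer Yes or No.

V1, V2, V4, V7, V8 are mutually adjacent (a clique of size 5), so at least 5 colors are needed.
So 4 colors are not enough.

No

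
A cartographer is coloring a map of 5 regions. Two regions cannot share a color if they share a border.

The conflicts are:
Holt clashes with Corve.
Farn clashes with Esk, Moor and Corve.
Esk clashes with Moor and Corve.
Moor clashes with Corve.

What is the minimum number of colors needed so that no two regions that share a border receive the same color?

4

Farn, Esk, Moor, Corve pairwise conflict, so at least 4 colors are needed.
4 colors suffice: color 1 → {Corve}; color 2 → {Holt, Farn}; color 3 → {Moor}; color 4 → {Esk}. Each listed conflict is separated.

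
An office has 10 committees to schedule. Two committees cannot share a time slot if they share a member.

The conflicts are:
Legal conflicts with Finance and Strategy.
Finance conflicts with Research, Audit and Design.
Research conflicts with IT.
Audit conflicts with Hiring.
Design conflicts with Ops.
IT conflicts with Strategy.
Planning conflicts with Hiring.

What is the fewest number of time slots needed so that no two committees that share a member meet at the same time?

3

The cycle IT-Research-Finance-Legal-Strategy-IT has odd length 5, so it cannot be 2-colored; at least 3 time slots are needed.
Using 3 time slots: Legal=3, Finance=1, Research=2, Audit=2, Design=2, IT=1, Planning=2, Strategy=2, Hiring=1, Ops=1. Each listed conflict is separated.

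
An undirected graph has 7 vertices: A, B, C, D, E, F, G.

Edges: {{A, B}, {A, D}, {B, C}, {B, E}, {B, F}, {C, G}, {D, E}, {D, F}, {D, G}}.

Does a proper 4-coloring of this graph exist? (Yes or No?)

Yes

The chromatic number is 3. The cycle D-E-B-C-G-D has odd length 5, so it cannot be 2-colored; at least 3 colors are needed.
3 colors suffice: color 1 → {B, D}; color 2 → {A, C, E, F}; color 3 → {G}.
Since 4 ≥ 3, a proper 4-coloring certainly exists.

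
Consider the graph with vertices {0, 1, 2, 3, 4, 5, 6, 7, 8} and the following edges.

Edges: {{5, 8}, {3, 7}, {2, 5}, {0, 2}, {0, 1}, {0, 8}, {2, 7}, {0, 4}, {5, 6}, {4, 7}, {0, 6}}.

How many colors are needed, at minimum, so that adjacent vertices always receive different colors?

2

5 and 8 are adjacent, so at least 2 colors are needed.
One proper 2-coloring: 0=a, 1=b, 2=b, 3=b, 4=b, 5=a, 6=b, 7=a, 8=b. No two adjacent vertices share a color.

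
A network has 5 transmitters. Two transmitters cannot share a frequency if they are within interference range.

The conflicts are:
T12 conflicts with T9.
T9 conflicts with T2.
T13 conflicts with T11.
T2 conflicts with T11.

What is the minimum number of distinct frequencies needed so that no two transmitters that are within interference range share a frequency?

T12 and T9 conflict, so at least 2 frequencies are needed.
A valid assignment using 2 frequencies: T12=2, T9=1, T13=2, T2=2, T11=1. Each listed conflict is separated.

2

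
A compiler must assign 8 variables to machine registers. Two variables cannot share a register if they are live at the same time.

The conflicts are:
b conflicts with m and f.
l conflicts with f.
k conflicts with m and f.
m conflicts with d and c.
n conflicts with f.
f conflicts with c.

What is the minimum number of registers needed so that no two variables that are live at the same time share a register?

2

k and f conflict, so at least 2 registers are needed.
2 registers suffice: register 1 → {m, f}; register 2 → {b, l, k, d, n, c}. No two conflicting variables share a register.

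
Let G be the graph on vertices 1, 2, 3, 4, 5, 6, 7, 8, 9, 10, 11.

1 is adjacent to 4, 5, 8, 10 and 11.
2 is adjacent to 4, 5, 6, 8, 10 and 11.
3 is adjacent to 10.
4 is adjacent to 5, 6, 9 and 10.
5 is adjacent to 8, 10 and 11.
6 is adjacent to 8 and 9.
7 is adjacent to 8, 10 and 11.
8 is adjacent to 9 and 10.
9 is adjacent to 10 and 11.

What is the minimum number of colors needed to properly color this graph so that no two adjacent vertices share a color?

2, 5, 8, 10 are pairwise adjacent (a clique of size 4), so at least 4 colors are needed.
4 colors suffice: 1=yellow, 2=yellow, 3=blue, 4=blue, 5=green, 6=red, 7=green, 8=blue, 9=green, 10=red, 11=red. Every edge joins two different colors.

4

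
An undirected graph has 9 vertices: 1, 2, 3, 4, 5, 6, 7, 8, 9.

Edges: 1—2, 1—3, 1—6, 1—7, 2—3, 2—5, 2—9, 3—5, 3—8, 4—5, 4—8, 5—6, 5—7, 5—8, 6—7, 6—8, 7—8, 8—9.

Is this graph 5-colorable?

Yes

The chromatic number is 4. 5, 6, 7, 8 form a clique, so at least 4 colors are needed.
4 colors suffice: 1=a, 2=b, 3=c, 4=c, 5=a, 6=d, 7=c, 8=b, 9=a.
Since 5 ≥ 4, a proper 5-coloring certainly exists.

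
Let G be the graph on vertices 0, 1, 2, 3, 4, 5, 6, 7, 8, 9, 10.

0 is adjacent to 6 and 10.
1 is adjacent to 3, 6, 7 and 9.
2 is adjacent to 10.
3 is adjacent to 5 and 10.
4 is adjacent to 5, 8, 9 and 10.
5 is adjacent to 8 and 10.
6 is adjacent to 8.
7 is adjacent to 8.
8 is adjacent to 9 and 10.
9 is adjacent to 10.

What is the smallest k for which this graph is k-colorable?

4

4, 8, 9, 10 are mutually adjacent (a clique of size 4), so at least 4 colors are needed.
A valid assignment using 4 colors: 0=b, 1=a, 2=b, 3=b, 4=d, 5=c, 6=c, 7=c, 8=b, 9=c, 10=a. Each edge has distinct colors on its endpoints.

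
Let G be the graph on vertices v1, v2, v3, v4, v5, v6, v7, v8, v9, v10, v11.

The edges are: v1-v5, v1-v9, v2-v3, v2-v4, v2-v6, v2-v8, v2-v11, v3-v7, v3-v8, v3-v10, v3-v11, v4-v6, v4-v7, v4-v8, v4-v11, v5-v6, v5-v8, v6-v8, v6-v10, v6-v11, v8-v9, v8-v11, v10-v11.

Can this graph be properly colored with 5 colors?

Yes

The chromatic number is 5. v2, v4, v6, v8, v11 are pairwise adjacent (a clique of size 5), so at least 5 colors are needed.
5 colors suffice: color 1 → {v1, v7, v8, v10}; color 2 → {v3, v6, v9}; color 3 → {v5, v11}; color 4 → {v4}; color 5 → {v2}.
That is already a proper 5-coloring.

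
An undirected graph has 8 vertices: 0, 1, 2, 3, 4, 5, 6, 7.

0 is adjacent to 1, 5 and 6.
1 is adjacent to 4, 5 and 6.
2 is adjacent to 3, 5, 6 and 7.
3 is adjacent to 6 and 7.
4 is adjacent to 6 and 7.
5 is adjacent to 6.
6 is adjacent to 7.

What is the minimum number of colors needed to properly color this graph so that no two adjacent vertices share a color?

4

0, 1, 5, 6 are mutually adjacent (a clique of size 4), so at least 4 colors are needed.
4 colors suffice: color a → {6}; color b → {5, 7}; color c → {1, 2}; color d → {0, 3, 4}. No two adjacent vertices share a color.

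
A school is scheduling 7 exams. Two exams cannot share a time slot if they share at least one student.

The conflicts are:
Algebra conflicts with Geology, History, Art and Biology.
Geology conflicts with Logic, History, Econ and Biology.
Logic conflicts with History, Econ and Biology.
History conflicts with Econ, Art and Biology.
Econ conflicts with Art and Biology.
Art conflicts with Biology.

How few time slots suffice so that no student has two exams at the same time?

5

Geology, Logic, History, Econ, Biology are mutually in conflict, so at least 5 time slots are needed.
5 time slots suffice: time slot 1 → {History}; time slot 2 → {Biology}; time slot 3 → {Algebra, Econ}; time slot 4 → {Geology, Art}; time slot 5 → {Logic}. Every pair that conflicts lands in different time slots.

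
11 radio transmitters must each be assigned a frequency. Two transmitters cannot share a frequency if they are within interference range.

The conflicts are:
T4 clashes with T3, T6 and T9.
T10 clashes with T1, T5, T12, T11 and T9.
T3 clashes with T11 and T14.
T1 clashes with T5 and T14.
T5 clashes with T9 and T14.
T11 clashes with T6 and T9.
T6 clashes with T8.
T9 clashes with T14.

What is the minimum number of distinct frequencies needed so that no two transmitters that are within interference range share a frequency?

3

T10, T1, T5 are mutually in conflict, so at least 3 frequencies are needed.
A valid assignment using 3 frequencies: T4=3, T10=1, T3=2, T1=2, T5=3, T12=2, T11=3, T6=1, T9=2, T8=2, T14=1. Every pair that conflicts lands in different frequencies.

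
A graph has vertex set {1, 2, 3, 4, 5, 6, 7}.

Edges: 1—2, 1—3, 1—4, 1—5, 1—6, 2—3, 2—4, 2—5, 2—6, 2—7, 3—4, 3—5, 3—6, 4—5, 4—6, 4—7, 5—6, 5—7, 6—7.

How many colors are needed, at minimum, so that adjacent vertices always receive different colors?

6

1, 2, 3, 4, 5, 6 are mutually adjacent (a clique of size 6), so at least 6 colors are needed.
One proper 6-coloring: 1=orange, 2=yellow, 3=purple, 4=red, 5=green, 6=blue, 7=purple. Each edge has distinct colors on its endpoints.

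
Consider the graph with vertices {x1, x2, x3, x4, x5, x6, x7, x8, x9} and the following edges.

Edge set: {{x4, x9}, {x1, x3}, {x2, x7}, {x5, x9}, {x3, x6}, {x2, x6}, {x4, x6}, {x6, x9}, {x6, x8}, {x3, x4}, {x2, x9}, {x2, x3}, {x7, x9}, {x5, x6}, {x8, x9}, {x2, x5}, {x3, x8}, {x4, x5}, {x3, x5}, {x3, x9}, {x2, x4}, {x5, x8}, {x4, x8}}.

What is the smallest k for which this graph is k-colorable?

6

x2, x3, x4, x5, x6, x9 form a clique, so at least 6 colors are needed.
6 colors suffice: color 1 → {x1, x9}; color 2 → {x3, x7}; color 3 → {x2, x8}; color 4 → {x4}; color 5 → {x6}; color 6 → {x5}. Every edge joins two different colors.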